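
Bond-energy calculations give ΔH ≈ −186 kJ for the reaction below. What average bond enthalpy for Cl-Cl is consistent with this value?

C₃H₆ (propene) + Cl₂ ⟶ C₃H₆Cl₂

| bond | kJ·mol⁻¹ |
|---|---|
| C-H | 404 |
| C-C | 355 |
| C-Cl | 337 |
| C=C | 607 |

Let D be the Cl-Cl bond energy.
Σ(broken) = 1×355 + 6×404 + 1×607 + 1×D = 3386 + D
Σ(formed) = 2×355 + 2×337 + 6×404 = 3808
ΔH = Σ(broken) − Σ(formed) = (3386 + D) − (3808) = −422 + D
Setting this equal to −186 kJ gives D = 236 kJ/mol.

D(Cl-Cl) ≈ 236 kJ/mol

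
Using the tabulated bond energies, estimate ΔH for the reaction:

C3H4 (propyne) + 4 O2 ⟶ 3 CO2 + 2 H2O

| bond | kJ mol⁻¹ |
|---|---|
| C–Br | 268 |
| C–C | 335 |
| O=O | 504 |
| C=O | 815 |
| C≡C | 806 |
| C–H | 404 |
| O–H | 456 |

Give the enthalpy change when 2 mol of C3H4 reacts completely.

Bonds broken (reactants):
  C≡C: 1 × 806 = 806
  C–C: 1 × 335 = 335
  C–H: 4 × 404 = 1616
  O=O: 4 × 504 = 2016
  Σ(broken) = 4773 kJ
Bonds formed (products):
  C=O: 6 × 815 = 4890
  O–H: 4 × 456 = 1824
  Σ(formed) = 6714 kJ
ΔH = Σ(broken) − Σ(formed) = 4773 − 6714 = −1941 kJ
For 2× the reaction as written: 2 × (−1941) = −3882 kJ

ΔH = −3882 kJ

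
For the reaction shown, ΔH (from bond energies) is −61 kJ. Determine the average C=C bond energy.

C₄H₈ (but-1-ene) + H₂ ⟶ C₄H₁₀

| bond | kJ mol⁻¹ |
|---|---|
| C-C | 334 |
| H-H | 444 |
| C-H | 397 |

D(C=C) ≈ 623 kJ/mol

Let D be the C=C bond energy.
Σ(broken) = 2×334 + 8×397 + 1×D + 1×444 = 4288 + D
Σ(formed) = 3×334 + 10×397 = 4972
ΔH = Σ(broken) − Σ(formed) = (4288 + D) − (4972) = −684 + D
Setting this equal to −61 kJ gives D = 623 kJ/mol.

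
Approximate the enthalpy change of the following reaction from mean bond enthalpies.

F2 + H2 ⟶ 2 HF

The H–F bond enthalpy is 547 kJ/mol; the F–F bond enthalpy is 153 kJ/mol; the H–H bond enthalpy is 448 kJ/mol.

ΔH ≈ −493 kJ

Bonds broken (reactants):
  F–F: 1 × 153 = 153
  H–H: 1 × 448 = 448
  Σ(broken) = 601 kJ
Bonds formed (products):
  H–F: 2 × 547 = 1094
  Σ(formed) = 1094 kJ
ΔH = Σ(broken) − Σ(formed) = 601 − 1094 = −493 kJ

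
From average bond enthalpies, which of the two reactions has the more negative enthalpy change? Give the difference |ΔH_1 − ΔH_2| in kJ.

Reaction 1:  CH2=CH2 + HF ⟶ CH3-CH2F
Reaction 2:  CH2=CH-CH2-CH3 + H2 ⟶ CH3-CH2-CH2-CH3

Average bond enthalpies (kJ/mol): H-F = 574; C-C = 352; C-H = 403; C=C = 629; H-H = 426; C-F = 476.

Reaction 1:
  Bonds broken (reactants):
    C-H: 4 × 403 = 1612
    C=C: 1 × 629 = 629
    H-F: 1 × 574 = 574
    Σ(broken) = 2815 kJ
  Bonds formed (products):
    C-C: 1 × 352 = 352
    C-F: 1 × 476 = 476
    C-H: 5 × 403 = 2015
    Σ(formed) = 2843 kJ
  ΔH_1 = 2815 − 2843 = −28 kJ
Reaction 2:
  Bonds broken (reactants):
    C-C: 2 × 352 = 704
    C-H: 8 × 403 = 3224
    C=C: 1 × 629 = 629
    H-H: 1 × 426 = 426
    Σ(broken) = 4983 kJ
  Bonds formed (products):
    C-C: 3 × 352 = 1056
    C-H: 10 × 403 = 4030
    Σ(formed) = 5086 kJ
  ΔH_2 = 4983 − 5086 = −103 kJ
ΔH_1 − ΔH_2 = +75 kJ, so reaction 2 has the more negative ΔH; |ΔH_1 − ΔH_2| = 75 kJ.

Reaction 2, by 75 kJ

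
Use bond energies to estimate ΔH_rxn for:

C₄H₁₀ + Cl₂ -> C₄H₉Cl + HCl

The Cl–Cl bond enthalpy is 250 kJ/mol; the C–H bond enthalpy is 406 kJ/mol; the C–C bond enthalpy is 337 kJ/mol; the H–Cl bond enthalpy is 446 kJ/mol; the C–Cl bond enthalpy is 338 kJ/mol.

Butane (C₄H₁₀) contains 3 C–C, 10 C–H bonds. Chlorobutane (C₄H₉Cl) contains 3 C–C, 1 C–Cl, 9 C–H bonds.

ΔH ≈ −128 kJ

Bonds broken (reactants):
  C–C: 3 × 337 = 1011
  C–H: 10 × 406 = 4060
  Cl–Cl: 1 × 250 = 250
  Σ(broken) = 5321 kJ
Bonds formed (products):
  C–C: 3 × 337 = 1011
  C–Cl: 1 × 338 = 338
  C–H: 9 × 406 = 3654
  H–Cl: 1 × 446 = 446
  Σ(formed) = 5449 kJ
ΔH = Σ(broken) − Σ(formed) = 5321 − 5449 = −128 kJ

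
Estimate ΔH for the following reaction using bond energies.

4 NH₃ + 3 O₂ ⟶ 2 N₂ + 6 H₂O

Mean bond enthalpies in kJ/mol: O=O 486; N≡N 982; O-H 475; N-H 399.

ΔH ≈ −1418 kJ

Bonds broken (reactants):
  N-H: 12 × 399 = 4788
  O=O: 3 × 486 = 1458
  Σ(broken) = 6246 kJ
Bonds formed (products):
  N≡N: 2 × 982 = 1964
  O-H: 12 × 475 = 5700
  Σ(formed) = 7664 kJ
ΔH = Σ(broken) − Σ(formed) = 6246 − 7664 = −1418 kJ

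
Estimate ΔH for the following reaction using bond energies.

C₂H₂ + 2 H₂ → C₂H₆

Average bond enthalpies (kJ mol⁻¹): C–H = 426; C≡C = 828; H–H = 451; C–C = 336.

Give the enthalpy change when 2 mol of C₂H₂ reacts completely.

ΔH = −620 kJ

Bonds broken (reactants):
  C≡C: 1 × 828 = 828
  C–H: 2 × 426 = 852
  H–H: 2 × 451 = 902
  Σ(broken) = 2582 kJ
Bonds formed (products):
  C–C: 1 × 336 = 336
  C–H: 6 × 426 = 2556
  Σ(formed) = 2892 kJ
ΔH = Σ(broken) − Σ(formed) = 2582 − 2892 = −310 kJ
For 2× the reaction as written: 2 × (−310) = −620 kJ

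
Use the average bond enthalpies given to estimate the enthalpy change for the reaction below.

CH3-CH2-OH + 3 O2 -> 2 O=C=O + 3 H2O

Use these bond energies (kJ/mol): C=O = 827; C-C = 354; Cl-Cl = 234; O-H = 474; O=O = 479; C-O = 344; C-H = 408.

ΔH ≈ −1503 kJ

Bonds broken (reactants):
  C-C: 1 × 354 = 354
  C-H: 5 × 408 = 2040
  C-O: 1 × 344 = 344
  O-H: 1 × 474 = 474
  O=O: 3 × 479 = 1437
  Σ(broken) = 4649 kJ
Bonds formed (products):
  C=O: 4 × 827 = 3308
  O-H: 6 × 474 = 2844
  Σ(formed) = 6152 kJ
ΔH = Σ(broken) − Σ(formed) = 4649 − 6152 = −1503 kJ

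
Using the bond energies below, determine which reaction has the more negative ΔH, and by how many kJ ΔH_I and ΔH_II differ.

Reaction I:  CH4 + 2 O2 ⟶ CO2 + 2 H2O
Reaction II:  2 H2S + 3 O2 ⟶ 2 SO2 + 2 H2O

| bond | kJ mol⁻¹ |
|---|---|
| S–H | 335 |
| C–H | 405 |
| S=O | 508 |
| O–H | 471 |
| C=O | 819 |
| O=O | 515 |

Reaction II, by 159 kJ

Reaction I:
  Bonds broken (reactants):
    C–H: 4 × 405 = 1620
    O=O: 2 × 515 = 1030
    Σ(broken) = 2650 kJ
  Bonds formed (products):
    C=O: 2 × 819 = 1638
    O–H: 4 × 471 = 1884
    Σ(formed) = 3522 kJ
  ΔH_I = 2650 − 3522 = −872 kJ
Reaction II:
  Bonds broken (reactants):
    O=O: 3 × 515 = 1545
    S–H: 4 × 335 = 1340
    Σ(broken) = 2885 kJ
  Bonds formed (products):
    O–H: 4 × 471 = 1884
    S=O: 4 × 508 = 2032
    Σ(formed) = 3916 kJ
  ΔH_II = 2885 − 3916 = −1031 kJ
ΔH_I − ΔH_II = +159 kJ, so reaction II has the more negative ΔH; |ΔH_I − ΔH_II| = 159 kJ.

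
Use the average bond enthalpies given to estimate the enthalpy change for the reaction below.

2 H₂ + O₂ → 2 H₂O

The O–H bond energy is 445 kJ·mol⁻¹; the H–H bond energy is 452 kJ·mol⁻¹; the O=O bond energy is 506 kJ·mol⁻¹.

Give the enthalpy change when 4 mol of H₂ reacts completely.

ΔH = −740 kJ

Bonds broken (reactants):
  H–H: 2 × 452 = 904
  O=O: 1 × 506 = 506
  Σ(broken) = 1410 kJ
Bonds formed (products):
  O–H: 4 × 445 = 1780
  Σ(formed) = 1780 kJ
ΔH = Σ(broken) − Σ(formed) = 1410 − 1780 = −370 kJ
For 2× the reaction as written: 2 × (−370) = −740 kJ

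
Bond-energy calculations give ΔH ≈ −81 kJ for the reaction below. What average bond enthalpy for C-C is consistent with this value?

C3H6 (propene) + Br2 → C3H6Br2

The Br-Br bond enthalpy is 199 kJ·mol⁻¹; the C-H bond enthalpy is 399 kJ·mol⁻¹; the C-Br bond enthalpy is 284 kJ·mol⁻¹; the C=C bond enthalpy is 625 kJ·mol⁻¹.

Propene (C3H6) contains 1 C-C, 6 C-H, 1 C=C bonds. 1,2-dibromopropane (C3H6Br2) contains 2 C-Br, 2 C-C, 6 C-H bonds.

Let D be the C-C bond energy.
Σ(broken) = 1×199 + 1×D + 6×399 + 1×625 = 3218 + D
Σ(formed) = 2×284 + 2×D + 6×399 = 2962 + 2D
ΔH = Σ(broken) − Σ(formed) = (3218 + D) − (2962 + 2D) = +256 − D
Setting this equal to −81 kJ gives D = 337 kJ/mol.

D(C-C) ≈ 337 kJ/mol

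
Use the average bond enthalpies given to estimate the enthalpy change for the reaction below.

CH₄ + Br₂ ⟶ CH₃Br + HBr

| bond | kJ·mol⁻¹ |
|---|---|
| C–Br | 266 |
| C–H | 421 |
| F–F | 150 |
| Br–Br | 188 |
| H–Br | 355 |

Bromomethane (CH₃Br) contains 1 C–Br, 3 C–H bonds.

Bonds broken (reactants):
  Br–Br: 1 × 188 = 188
  C–H: 4 × 421 = 1684
  Σ(broken) = 1872 kJ
Bonds formed (products):
  C–Br: 1 × 266 = 266
  C–H: 3 × 421 = 1263
  H–Br: 1 × 355 = 355
  Σ(formed) = 1884 kJ
ΔH = Σ(broken) − Σ(formed) = 1872 − 1884 = −12 kJ

ΔH ≈ −12 kJ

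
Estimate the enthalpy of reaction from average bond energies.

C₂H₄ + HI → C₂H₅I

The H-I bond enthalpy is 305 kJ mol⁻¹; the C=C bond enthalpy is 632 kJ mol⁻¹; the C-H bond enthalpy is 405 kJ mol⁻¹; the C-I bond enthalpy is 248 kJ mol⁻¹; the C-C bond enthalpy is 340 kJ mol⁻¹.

ΔH ≈ −56 kJ

Bonds broken (reactants):
  C-H: 4 × 405 = 1620
  C=C: 1 × 632 = 632
  H-I: 1 × 305 = 305
  Σ(broken) = 2557 kJ
Bonds formed (products):
  C-C: 1 × 340 = 340
  C-H: 5 × 405 = 2025
  C-I: 1 × 248 = 248
  Σ(formed) = 2613 kJ
ΔH = Σ(broken) − Σ(formed) = 2557 − 2613 = −56 kJ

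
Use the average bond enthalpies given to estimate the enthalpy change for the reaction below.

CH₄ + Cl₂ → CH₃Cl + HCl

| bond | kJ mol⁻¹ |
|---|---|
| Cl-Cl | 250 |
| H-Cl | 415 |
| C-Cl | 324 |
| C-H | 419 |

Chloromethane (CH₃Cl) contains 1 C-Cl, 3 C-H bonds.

ΔH ≈ −70 kJ

Bonds broken (reactants):
  C-H: 4 × 419 = 1676
  Cl-Cl: 1 × 250 = 250
  Σ(broken) = 1926 kJ
Bonds formed (products):
  C-Cl: 1 × 324 = 324
  C-H: 3 × 419 = 1257
  H-Cl: 1 × 415 = 415
  Σ(formed) = 1996 kJ
ΔH = Σ(broken) − Σ(formed) = 1926 − 1996 = −70 kJ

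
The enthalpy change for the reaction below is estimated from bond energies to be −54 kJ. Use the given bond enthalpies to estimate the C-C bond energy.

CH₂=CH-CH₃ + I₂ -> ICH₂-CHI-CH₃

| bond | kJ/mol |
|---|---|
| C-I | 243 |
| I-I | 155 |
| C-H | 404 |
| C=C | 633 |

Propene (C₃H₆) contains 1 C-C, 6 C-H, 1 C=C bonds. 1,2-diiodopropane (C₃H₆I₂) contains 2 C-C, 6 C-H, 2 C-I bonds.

Let D be the C-C bond energy.
Σ(broken) = 1×D + 6×404 + 1×633 + 1×155 = 3212 + D
Σ(formed) = 2×D + 6×404 + 2×243 = 2910 + 2D
ΔH = Σ(broken) − Σ(formed) = (3212 + D) − (2910 + 2D) = +302 − D
Setting this equal to −54 kJ gives D = 356 kJ/mol.

D(C-C) ≈ 356 kJ/mol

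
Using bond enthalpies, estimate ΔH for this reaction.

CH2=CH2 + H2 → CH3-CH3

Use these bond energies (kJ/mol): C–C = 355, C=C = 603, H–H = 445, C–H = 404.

ΔH ≈ −115 kJ

Bonds broken (reactants):
  C–H: 4 × 404 = 1616
  C=C: 1 × 603 = 603
  H–H: 1 × 445 = 445
  Σ(broken) = 2664 kJ
Bonds formed (products):
  C–C: 1 × 355 = 355
  C–H: 6 × 404 = 2424
  Σ(formed) = 2779 kJ
ΔH = Σ(broken) − Σ(formed) = 2664 − 2779 = −115 kJ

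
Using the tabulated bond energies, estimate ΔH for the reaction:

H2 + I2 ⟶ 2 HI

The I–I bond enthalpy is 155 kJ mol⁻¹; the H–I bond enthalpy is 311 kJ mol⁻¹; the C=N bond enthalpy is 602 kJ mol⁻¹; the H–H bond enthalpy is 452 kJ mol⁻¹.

Bonds broken (reactants):
  H–H: 1 × 452 = 452
  I–I: 1 × 155 = 155
  Σ(broken) = 607 kJ
Bonds formed (products):
  H–I: 2 × 311 = 622
  Σ(formed) = 622 kJ
ΔH = Σ(broken) − Σ(formed) = 607 − 622 = −15 kJ

ΔH ≈ −15 kJ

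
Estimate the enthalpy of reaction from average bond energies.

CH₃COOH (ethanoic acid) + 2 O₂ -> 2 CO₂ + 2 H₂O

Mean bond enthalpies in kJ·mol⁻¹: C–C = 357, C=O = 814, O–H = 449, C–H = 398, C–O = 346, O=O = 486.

Bonds broken (reactants):
  C–C: 1 × 357 = 357
  C–H: 3 × 398 = 1194
  C–O: 1 × 346 = 346
  C=O: 1 × 814 = 814
  O–H: 1 × 449 = 449
  O=O: 2 × 486 = 972
  Σ(broken) = 4132 kJ
Bonds formed (products):
  C=O: 4 × 814 = 3256
  O–H: 4 × 449 = 1796
  Σ(formed) = 5052 kJ
ΔH = Σ(broken) − Σ(formed) = 4132 − 5052 = −920 kJ

ΔH ≈ −920 kJ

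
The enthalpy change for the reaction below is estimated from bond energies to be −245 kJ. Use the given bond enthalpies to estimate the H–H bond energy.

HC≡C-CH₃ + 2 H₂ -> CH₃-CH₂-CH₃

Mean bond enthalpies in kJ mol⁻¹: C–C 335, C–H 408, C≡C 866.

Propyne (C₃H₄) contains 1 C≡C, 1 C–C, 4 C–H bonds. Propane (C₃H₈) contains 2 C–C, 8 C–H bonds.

Let D be the H–H bond energy.
Σ(broken) = 1×866 + 1×335 + 4×408 + 2×D = 2833 + 2D
Σ(formed) = 2×335 + 8×408 = 3934
ΔH = Σ(broken) − Σ(formed) = (2833 + 2D) − (3934) = −1101 + 2D
Setting this equal to −245 kJ gives 2D = 856, so D = 428 kJ/mol.

D(H–H) ≈ 428 kJ/mol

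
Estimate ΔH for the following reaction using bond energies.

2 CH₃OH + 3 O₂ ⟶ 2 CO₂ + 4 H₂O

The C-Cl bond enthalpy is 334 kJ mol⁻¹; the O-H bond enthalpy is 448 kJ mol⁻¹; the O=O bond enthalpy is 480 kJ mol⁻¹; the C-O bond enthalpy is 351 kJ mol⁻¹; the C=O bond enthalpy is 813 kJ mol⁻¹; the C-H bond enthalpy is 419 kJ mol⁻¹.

Bonds broken (reactants):
  C-H: 6 × 419 = 2514
  C-O: 2 × 351 = 702
  O-H: 2 × 448 = 896
  O=O: 3 × 480 = 1440
  Σ(broken) = 5552 kJ
Bonds formed (products):
  C=O: 4 × 813 = 3252
  O-H: 8 × 448 = 3584
  Σ(formed) = 6836 kJ
ΔH = Σ(broken) − Σ(formed) = 5552 − 6836 = −1284 kJ

ΔH ≈ −1284 kJ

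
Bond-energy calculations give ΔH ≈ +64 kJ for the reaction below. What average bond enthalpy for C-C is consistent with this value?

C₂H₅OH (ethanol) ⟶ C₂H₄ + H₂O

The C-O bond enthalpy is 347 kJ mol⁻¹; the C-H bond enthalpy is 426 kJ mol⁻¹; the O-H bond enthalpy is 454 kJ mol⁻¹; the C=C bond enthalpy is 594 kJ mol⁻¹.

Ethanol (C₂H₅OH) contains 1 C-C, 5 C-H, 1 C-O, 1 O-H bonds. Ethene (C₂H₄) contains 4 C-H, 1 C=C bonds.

Let D be the C-C bond energy.
Σ(broken) = 1×D + 5×426 + 1×347 + 1×454 = 2931 + D
Σ(formed) = 4×426 + 1×594 + 2×454 = 3206
ΔH = Σ(broken) − Σ(formed) = (2931 + D) − (3206) = −275 + D
Setting this equal to +64 kJ gives D = 339 kJ/mol.

D(C-C) ≈ 339 kJ/mol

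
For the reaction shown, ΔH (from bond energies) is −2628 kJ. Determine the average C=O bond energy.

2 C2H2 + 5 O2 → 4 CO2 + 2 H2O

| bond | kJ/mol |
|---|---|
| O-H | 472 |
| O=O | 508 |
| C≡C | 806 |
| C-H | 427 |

Let D be the C=O bond energy.
Σ(broken) = 2×806 + 4×427 + 5×508 = 5860
Σ(formed) = 8×D + 4×472 = 1888 + 8D
ΔH = Σ(broken) − Σ(formed) = (5860) − (1888 + 8D) = +3972 − 8D
Setting this equal to −2628 kJ gives 8D = 6600, so D = 825 kJ/mol.

D(C=O) ≈ 825 kJ/mol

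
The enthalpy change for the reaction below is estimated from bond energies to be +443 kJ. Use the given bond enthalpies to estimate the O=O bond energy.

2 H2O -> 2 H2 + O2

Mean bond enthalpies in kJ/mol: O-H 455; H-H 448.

Let D be the O=O bond energy.
Σ(broken) = 4×455 = 1820
Σ(formed) = 2×448 + 1×D = 896 + D
ΔH = Σ(broken) − Σ(formed) = (1820) − (896 + D) = +924 − D
Setting this equal to +443 kJ gives D = 481 kJ/mol.

D(O=O) ≈ 481 kJ/mol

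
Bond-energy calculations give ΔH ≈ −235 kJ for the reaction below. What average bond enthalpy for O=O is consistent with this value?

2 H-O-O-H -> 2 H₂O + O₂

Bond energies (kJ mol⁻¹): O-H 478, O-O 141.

Let D be the O=O bond energy.
Σ(broken) = 4×478 + 2×141 = 2194
Σ(formed) = 4×478 + 1×D = 1912 + D
ΔH = Σ(broken) − Σ(formed) = (2194) − (1912 + D) = +282 − D
Setting this equal to −235 kJ gives D = 517 kJ/mol.

D(O=O) ≈ 517 kJ/mol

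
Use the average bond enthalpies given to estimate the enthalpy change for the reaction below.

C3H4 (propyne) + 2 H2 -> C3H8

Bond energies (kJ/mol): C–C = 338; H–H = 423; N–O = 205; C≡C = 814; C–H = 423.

ΔH ≈ −370 kJ

Bonds broken (reactants):
  C≡C: 1 × 814 = 814
  C–C: 1 × 338 = 338
  C–H: 4 × 423 = 1692
  H–H: 2 × 423 = 846
  Σ(broken) = 3690 kJ
Bonds formed (products):
  C–C: 2 × 338 = 676
  C–H: 8 × 423 = 3384
  Σ(formed) = 4060 kJ
ΔH = Σ(broken) − Σ(formed) = 3690 − 4060 = −370 kJ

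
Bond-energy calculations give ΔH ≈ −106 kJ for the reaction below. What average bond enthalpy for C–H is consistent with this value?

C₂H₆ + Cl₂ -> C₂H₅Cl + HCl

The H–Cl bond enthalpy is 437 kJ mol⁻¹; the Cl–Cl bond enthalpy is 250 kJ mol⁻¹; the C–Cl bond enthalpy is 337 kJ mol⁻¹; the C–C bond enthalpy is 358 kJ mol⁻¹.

D(C–H) ≈ 418 kJ/mol

Let D be the C–H bond energy.
Σ(broken) = 1×358 + 6×D + 1×250 = 608 + 6D
Σ(formed) = 1×358 + 1×337 + 5×D + 1×437 = 1132 + 5D
ΔH = Σ(broken) − Σ(formed) = (608 + 6D) − (1132 + 5D) = −524 + D
Setting this equal to −106 kJ gives D = 418 kJ/mol.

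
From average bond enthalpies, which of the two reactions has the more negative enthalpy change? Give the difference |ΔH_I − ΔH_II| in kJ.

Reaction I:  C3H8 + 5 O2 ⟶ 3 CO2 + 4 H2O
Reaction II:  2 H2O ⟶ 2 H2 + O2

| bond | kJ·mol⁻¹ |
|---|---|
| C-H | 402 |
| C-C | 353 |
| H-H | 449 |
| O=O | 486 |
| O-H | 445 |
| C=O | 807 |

Reaction I, by 2446 kJ

Reaction I:
  Bonds broken (reactants):
    C-C: 2 × 353 = 706
    C-H: 8 × 402 = 3216
    O=O: 5 × 486 = 2430
    Σ(broken) = 6352 kJ
  Bonds formed (products):
    C=O: 6 × 807 = 4842
    O-H: 8 × 445 = 3560
    Σ(formed) = 8402 kJ
  ΔH_I = 6352 − 8402 = −2050 kJ
Reaction II:
  Bonds broken (reactants):
    O-H: 4 × 445 = 1780
    Σ(broken) = 1780 kJ
  Bonds formed (products):
    H-H: 2 × 449 = 898
    O=O: 1 × 486 = 486
    Σ(formed) = 1384 kJ
  ΔH_II = 1780 − 1384 = +396 kJ
ΔH_I − ΔH_II = −2446 kJ, so reaction I has the more negative ΔH; |ΔH_I − ΔH_II| = 2446 kJ.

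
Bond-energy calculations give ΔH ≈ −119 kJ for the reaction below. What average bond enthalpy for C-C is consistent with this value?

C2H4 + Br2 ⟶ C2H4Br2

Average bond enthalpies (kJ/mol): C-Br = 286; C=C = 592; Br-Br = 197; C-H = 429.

D(C-C) ≈ 336 kJ/mol

Let D be the C-C bond energy.
Σ(broken) = 1×197 + 4×429 + 1×592 = 2505
Σ(formed) = 2×286 + 1×D + 4×429 = 2288 + D
ΔH = Σ(broken) − Σ(formed) = (2505) − (2288 + D) = +217 − D
Setting this equal to −119 kJ gives D = 336 kJ/mol.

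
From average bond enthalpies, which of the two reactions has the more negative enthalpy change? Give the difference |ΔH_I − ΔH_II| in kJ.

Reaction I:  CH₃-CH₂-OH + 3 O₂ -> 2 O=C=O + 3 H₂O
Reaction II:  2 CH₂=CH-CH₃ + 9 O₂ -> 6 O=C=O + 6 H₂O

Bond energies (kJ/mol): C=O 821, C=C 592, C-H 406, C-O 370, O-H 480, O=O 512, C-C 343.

Reaction I:
  Bonds broken (reactants):
    C-C: 1 × 343 = 343
    C-H: 5 × 406 = 2030
    C-O: 1 × 370 = 370
    O-H: 1 × 480 = 480
    O=O: 3 × 512 = 1536
    Σ(broken) = 4759 kJ
  Bonds formed (products):
    C=O: 4 × 821 = 3284
    O-H: 6 × 480 = 2880
    Σ(formed) = 6164 kJ
  ΔH_I = 4759 − 6164 = −1405 kJ
Reaction II:
  Bonds broken (reactants):
    C-C: 2 × 343 = 686
    C-H: 12 × 406 = 4872
    C=C: 2 × 592 = 1184
    O=O: 9 × 512 = 4608
    Σ(broken) = 11350 kJ
  Bonds formed (products):
    C=O: 12 × 821 = 9852
    O-H: 12 × 480 = 5760
    Σ(formed) = 15612 kJ
  ΔH_II = 11350 − 15612 = −4262 kJ
ΔH_I − ΔH_II = +2857 kJ, so reaction II has the more negative ΔH; |ΔH_I − ΔH_II| = 2857 kJ.

Reaction II, by 2857 kJ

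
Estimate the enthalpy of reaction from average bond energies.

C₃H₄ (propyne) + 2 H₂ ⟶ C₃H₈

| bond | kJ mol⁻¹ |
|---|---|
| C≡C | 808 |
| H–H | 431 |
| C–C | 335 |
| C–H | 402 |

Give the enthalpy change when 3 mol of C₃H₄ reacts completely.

Bonds broken (reactants):
  C≡C: 1 × 808 = 808
  C–C: 1 × 335 = 335
  C–H: 4 × 402 = 1608
  H–H: 2 × 431 = 862
  Σ(broken) = 3613 kJ
Bonds formed (products):
  C–C: 2 × 335 = 670
  C–H: 8 × 402 = 3216
  Σ(formed) = 3886 kJ
ΔH = Σ(broken) − Σ(formed) = 3613 − 3886 = −273 kJ
For 3× the reaction as written: 3 × (−273) = −819 kJ

ΔH = −819 kJ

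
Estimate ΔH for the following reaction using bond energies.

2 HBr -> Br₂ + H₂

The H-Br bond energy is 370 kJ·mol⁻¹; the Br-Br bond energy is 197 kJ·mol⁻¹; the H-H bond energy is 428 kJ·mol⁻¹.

Bonds broken (reactants):
  H-Br: 2 × 370 = 740
  Σ(broken) = 740 kJ
Bonds formed (products):
  Br-Br: 1 × 197 = 197
  H-H: 1 × 428 = 428
  Σ(formed) = 625 kJ
ΔH = Σ(broken) − Σ(formed) = 740 − 625 = +115 kJ

ΔH ≈ +115 kJ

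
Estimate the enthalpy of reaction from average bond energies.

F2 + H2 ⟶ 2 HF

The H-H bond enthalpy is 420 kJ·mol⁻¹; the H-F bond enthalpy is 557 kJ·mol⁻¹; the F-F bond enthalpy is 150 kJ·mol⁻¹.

Bonds broken (reactants):
  F-F: 1 × 150 = 150
  H-H: 1 × 420 = 420
  Σ(broken) = 570 kJ
Bonds formed (products):
  H-F: 2 × 557 = 1114
  Σ(formed) = 1114 kJ
ΔH = Σ(broken) − Σ(formed) = 570 − 1114 = −544 kJ

ΔH ≈ −544 kJ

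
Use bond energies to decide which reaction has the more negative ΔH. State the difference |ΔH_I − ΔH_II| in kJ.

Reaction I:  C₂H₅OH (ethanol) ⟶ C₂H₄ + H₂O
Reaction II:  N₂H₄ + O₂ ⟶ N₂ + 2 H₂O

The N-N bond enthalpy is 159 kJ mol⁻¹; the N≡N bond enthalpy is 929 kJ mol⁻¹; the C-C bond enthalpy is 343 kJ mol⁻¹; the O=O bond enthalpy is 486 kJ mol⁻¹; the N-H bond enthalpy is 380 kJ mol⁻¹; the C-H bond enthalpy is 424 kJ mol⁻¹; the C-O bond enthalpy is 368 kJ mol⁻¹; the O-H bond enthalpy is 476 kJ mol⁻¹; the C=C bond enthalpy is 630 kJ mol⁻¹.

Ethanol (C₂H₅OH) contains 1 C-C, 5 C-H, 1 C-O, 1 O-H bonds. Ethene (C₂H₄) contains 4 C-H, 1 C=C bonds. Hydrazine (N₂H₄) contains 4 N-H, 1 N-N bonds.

Reaction II, by 697 kJ

Reaction I:
  Bonds broken (reactants):
    C-C: 1 × 343 = 343
    C-H: 5 × 424 = 2120
    C-O: 1 × 368 = 368
    O-H: 1 × 476 = 476
    Σ(broken) = 3307 kJ
  Bonds formed (products):
    C-H: 4 × 424 = 1696
    C=C: 1 × 630 = 630
    O-H: 2 × 476 = 952
    Σ(formed) = 3278 kJ
  ΔH_I = 3307 − 3278 = +29 kJ
Reaction II:
  Bonds broken (reactants):
    N-H: 4 × 380 = 1520
    N-N: 1 × 159 = 159
    O=O: 1 × 486 = 486
    Σ(broken) = 2165 kJ
  Bonds formed (products):
    N≡N: 1 × 929 = 929
    O-H: 4 × 476 = 1904
    Σ(formed) = 2833 kJ
  ΔH_II = 2165 − 2833 = −668 kJ
ΔH_I − ΔH_II = +697 kJ, so reaction II has the more negative ΔH; |ΔH_I − ΔH_II| = 697 kJ.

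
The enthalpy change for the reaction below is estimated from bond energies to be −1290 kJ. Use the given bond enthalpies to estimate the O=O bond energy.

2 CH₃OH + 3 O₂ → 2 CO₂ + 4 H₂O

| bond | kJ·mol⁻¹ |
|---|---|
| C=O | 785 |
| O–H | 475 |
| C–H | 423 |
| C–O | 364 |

Let D be the O=O bond energy.
Σ(broken) = 6×423 + 2×364 + 2×475 + 3×D = 4216 + 3D
Σ(formed) = 4×785 + 8×475 = 6940
ΔH = Σ(broken) − Σ(formed) = (4216 + 3D) − (6940) = −2724 + 3D
Setting this equal to −1290 kJ gives 3D = 1434, so D = 478 kJ/mol.

D(O=O) ≈ 478 kJ/mol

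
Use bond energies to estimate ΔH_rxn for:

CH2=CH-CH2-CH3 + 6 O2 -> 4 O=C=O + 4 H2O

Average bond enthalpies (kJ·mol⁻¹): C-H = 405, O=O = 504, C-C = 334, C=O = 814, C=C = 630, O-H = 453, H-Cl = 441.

ΔH ≈ −2574 kJ

Bonds broken (reactants):
  C-C: 2 × 334 = 668
  C-H: 8 × 405 = 3240
  C=C: 1 × 630 = 630
  O=O: 6 × 504 = 3024
  Σ(broken) = 7562 kJ
Bonds formed (products):
  C=O: 8 × 814 = 6512
  O-H: 8 × 453 = 3624
  Σ(formed) = 10136 kJ
ΔH = Σ(broken) − Σ(formed) = 7562 − 10136 = −2574 kJ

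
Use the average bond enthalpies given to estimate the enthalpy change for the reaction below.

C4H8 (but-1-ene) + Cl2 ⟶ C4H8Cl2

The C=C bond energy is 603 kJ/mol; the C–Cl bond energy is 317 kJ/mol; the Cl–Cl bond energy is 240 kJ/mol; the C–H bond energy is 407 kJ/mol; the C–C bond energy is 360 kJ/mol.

Bonds broken (reactants):
  C–C: 2 × 360 = 720
  C–H: 8 × 407 = 3256
  C=C: 1 × 603 = 603
  Cl–Cl: 1 × 240 = 240
  Σ(broken) = 4819 kJ
Bonds formed (products):
  C–C: 3 × 360 = 1080
  C–Cl: 2 × 317 = 634
  C–H: 8 × 407 = 3256
  Σ(formed) = 4970 kJ
ΔH = Σ(broken) − Σ(formed) = 4819 − 4970 = −151 kJ

ΔH ≈ −151 kJ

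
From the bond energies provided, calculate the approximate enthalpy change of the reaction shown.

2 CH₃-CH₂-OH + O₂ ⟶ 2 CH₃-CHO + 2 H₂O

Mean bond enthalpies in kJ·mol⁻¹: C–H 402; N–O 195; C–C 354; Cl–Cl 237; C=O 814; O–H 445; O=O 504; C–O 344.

Bonds broken (reactants):
  C–C: 2 × 354 = 708
  C–H: 10 × 402 = 4020
  C–O: 2 × 344 = 688
  O–H: 2 × 445 = 890
  O=O: 1 × 504 = 504
  Σ(broken) = 6810 kJ
Bonds formed (products):
  C–C: 2 × 354 = 708
  C–H: 8 × 402 = 3216
  C=O: 2 × 814 = 1628
  O–H: 4 × 445 = 1780
  Σ(formed) = 7332 kJ
ΔH = Σ(broken) − Σ(formed) = 6810 − 7332 = −522 kJ

ΔH ≈ −522 kJ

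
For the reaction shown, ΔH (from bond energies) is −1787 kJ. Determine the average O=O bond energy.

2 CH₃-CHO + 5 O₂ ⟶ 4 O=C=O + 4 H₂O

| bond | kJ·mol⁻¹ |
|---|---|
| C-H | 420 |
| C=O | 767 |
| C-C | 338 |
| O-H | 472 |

Let D be the O=O bond energy.
Σ(broken) = 2×338 + 8×420 + 2×767 + 5×D = 5570 + 5D
Σ(formed) = 8×767 + 8×472 = 9912
ΔH = Σ(broken) − Σ(formed) = (5570 + 5D) − (9912) = −4342 + 5D
Setting this equal to −1787 kJ gives 5D = 2555, so D = 511 kJ/mol.

D(O=O) ≈ 511 kJ/mol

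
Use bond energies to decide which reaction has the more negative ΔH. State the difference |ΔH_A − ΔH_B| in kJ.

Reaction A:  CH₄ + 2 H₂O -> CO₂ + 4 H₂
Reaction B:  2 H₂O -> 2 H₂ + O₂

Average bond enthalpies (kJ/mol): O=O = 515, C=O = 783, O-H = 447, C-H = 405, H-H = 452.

Reaction A, by 335 kJ

Reaction A:
  Bonds broken (reactants):
    C-H: 4 × 405 = 1620
    O-H: 4 × 447 = 1788
    Σ(broken) = 3408 kJ
  Bonds formed (products):
    C=O: 2 × 783 = 1566
    H-H: 4 × 452 = 1808
    Σ(formed) = 3374 kJ
  ΔH_A = 3408 − 3374 = +34 kJ
Reaction B:
  Bonds broken (reactants):
    O-H: 4 × 447 = 1788
    Σ(broken) = 1788 kJ
  Bonds formed (products):
    H-H: 2 × 452 = 904
    O=O: 1 × 515 = 515
    Σ(formed) = 1419 kJ
  ΔH_B = 1788 − 1419 = +369 kJ
ΔH_A − ΔH_B = −335 kJ, so reaction A has the more negative ΔH; |ΔH_A − ΔH_B| = 335 kJ.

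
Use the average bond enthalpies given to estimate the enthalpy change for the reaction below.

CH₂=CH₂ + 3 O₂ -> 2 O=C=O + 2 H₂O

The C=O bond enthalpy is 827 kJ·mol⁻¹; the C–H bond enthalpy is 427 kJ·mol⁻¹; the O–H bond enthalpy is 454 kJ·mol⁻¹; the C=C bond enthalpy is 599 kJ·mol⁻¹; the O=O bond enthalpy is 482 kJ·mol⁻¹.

ΔH ≈ −1371 kJ

Bonds broken (reactants):
  C–H: 4 × 427 = 1708
  C=C: 1 × 599 = 599
  O=O: 3 × 482 = 1446
  Σ(broken) = 3753 kJ
Bonds formed (products):
  C=O: 4 × 827 = 3308
  O–H: 4 × 454 = 1816
  Σ(formed) = 5124 kJ
ΔH = Σ(broken) − Σ(formed) = 3753 − 5124 = −1371 kJ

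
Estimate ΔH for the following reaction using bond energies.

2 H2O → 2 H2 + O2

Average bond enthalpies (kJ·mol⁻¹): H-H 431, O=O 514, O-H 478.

Bonds broken (reactants):
  O-H: 4 × 478 = 1912
  Σ(broken) = 1912 kJ
Bonds formed (products):
  H-H: 2 × 431 = 862
  O=O: 1 × 514 = 514
  Σ(formed) = 1376 kJ
ΔH = Σ(broken) − Σ(formed) = 1912 − 1376 = +536 kJ

ΔH ≈ +536 kJ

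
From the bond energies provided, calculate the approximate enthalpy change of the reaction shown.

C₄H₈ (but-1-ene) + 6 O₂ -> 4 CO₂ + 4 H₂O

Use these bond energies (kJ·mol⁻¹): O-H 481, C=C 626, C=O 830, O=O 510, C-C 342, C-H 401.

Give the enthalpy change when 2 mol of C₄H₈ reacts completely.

ΔH = −5820 kJ

Bonds broken (reactants):
  C-C: 2 × 342 = 684
  C-H: 8 × 401 = 3208
  C=C: 1 × 626 = 626
  O=O: 6 × 510 = 3060
  Σ(broken) = 7578 kJ
Bonds formed (products):
  C=O: 8 × 830 = 6640
  O-H: 8 × 481 = 3848
  Σ(formed) = 10488 kJ
ΔH = Σ(broken) − Σ(formed) = 7578 − 10488 = −2910 kJ
For 2× the reaction as written: 2 × (−2910) = −5820 kJ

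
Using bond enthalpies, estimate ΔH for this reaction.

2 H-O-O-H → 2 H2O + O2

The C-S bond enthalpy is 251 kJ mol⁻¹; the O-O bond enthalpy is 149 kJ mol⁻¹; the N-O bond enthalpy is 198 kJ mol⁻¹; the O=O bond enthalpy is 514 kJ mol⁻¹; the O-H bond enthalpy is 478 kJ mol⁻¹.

Bonds broken (reactants):
  O-H: 4 × 478 = 1912
  O-O: 2 × 149 = 298
  Σ(broken) = 2210 kJ
Bonds formed (products):
  O-H: 4 × 478 = 1912
  O=O: 1 × 514 = 514
  Σ(formed) = 2426 kJ
ΔH = Σ(broken) − Σ(formed) = 2210 − 2426 = −216 kJ

ΔH ≈ −216 kJ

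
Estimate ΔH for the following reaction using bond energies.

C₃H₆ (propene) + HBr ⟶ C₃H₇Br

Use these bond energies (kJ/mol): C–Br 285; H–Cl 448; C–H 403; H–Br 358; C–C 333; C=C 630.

Bonds broken (reactants):
  C–C: 1 × 333 = 333
  C–H: 6 × 403 = 2418
  C=C: 1 × 630 = 630
  H–Br: 1 × 358 = 358
  Σ(broken) = 3739 kJ
Bonds formed (products):
  C–Br: 1 × 285 = 285
  C–C: 2 × 333 = 666
  C–H: 7 × 403 = 2821
  Σ(formed) = 3772 kJ
ΔH = Σ(broken) − Σ(formed) = 3739 − 3772 = −33 kJ

ΔH ≈ −33 kJ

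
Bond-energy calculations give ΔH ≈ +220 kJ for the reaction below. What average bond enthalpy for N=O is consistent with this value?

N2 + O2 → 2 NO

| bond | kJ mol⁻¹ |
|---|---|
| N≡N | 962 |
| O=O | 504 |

Let D be the N=O bond energy.
Σ(broken) = 1×962 + 1×504 = 1466
Σ(formed) = 2×D = 2D
ΔH = Σ(broken) − Σ(formed) = (1466) − (2D) = +1466 − 2D
Setting this equal to +220 kJ gives 2D = 1246, so D = 623 kJ/mol.

D(N=O) ≈ 623 kJ/mol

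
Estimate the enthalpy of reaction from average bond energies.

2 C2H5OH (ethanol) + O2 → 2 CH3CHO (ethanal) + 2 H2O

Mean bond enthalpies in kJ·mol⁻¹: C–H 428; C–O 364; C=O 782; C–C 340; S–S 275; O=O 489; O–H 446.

ΔH ≈ −383 kJ

Bonds broken (reactants):
  C–C: 2 × 340 = 680
  C–H: 10 × 428 = 4280
  C–O: 2 × 364 = 728
  O–H: 2 × 446 = 892
  O=O: 1 × 489 = 489
  Σ(broken) = 7069 kJ
Bonds formed (products):
  C–C: 2 × 340 = 680
  C–H: 8 × 428 = 3424
  C=O: 2 × 782 = 1564
  O–H: 4 × 446 = 1784
  Σ(formed) = 7452 kJ
ΔH = Σ(broken) − Σ(formed) = 7069 − 7452 = −383 kJ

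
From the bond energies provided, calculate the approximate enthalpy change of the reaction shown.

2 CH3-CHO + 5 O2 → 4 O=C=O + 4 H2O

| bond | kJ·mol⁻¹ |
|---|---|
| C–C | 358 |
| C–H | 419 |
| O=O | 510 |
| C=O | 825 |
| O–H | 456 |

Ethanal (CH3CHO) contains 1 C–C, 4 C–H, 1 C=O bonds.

Bonds broken (reactants):
  C–C: 2 × 358 = 716
  C–H: 8 × 419 = 3352
  C=O: 2 × 825 = 1650
  O=O: 5 × 510 = 2550
  Σ(broken) = 8268 kJ
Bonds formed (products):
  C=O: 8 × 825 = 6600
  O–H: 8 × 456 = 3648
  Σ(formed) = 10248 kJ
ΔH = Σ(broken) − Σ(formed) = 8268 − 10248 = −1980 kJ

ΔH ≈ −1980 kJ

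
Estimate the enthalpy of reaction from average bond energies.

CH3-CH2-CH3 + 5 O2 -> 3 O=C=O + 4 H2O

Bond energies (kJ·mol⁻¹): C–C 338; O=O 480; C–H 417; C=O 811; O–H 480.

ΔH ≈ −2294 kJ

Bonds broken (reactants):
  C–C: 2 × 338 = 676
  C–H: 8 × 417 = 3336
  O=O: 5 × 480 = 2400
  Σ(broken) = 6412 kJ
Bonds formed (products):
  C=O: 6 × 811 = 4866
  O–H: 8 × 480 = 3840
  Σ(formed) = 8706 kJ
ΔH = Σ(broken) − Σ(formed) = 6412 − 8706 = −2294 kJ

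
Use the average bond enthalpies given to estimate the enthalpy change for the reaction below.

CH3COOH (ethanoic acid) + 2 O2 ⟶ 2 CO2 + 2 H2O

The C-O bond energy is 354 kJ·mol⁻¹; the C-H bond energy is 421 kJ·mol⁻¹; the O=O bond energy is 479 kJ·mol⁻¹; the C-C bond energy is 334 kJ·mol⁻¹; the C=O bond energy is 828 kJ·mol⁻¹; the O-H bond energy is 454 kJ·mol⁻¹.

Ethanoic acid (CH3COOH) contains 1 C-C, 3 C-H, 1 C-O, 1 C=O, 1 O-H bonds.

ΔH ≈ −937 kJ

Bonds broken (reactants):
  C-C: 1 × 334 = 334
  C-H: 3 × 421 = 1263
  C-O: 1 × 354 = 354
  C=O: 1 × 828 = 828
  O-H: 1 × 454 = 454
  O=O: 2 × 479 = 958
  Σ(broken) = 4191 kJ
Bonds formed (products):
  C=O: 4 × 828 = 3312
  O-H: 4 × 454 = 1816
  Σ(formed) = 5128 kJ
ΔH = Σ(broken) − Σ(formed) = 4191 − 5128 = −937 kJ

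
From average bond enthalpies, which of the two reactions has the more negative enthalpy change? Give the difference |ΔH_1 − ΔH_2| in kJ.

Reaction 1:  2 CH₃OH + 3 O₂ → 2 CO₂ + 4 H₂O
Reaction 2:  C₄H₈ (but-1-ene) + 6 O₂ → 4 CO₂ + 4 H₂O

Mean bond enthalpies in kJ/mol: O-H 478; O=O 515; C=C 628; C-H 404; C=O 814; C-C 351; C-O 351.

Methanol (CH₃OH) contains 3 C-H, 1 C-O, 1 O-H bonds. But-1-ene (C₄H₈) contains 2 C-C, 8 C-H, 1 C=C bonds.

Reaction 2, by 1231 kJ

Reaction 1:
  Bonds broken (reactants):
    C-H: 6 × 404 = 2424
    C-O: 2 × 351 = 702
    O-H: 2 × 478 = 956
    O=O: 3 × 515 = 1545
    Σ(broken) = 5627 kJ
  Bonds formed (products):
    C=O: 4 × 814 = 3256
    O-H: 8 × 478 = 3824
    Σ(formed) = 7080 kJ
  ΔH_1 = 5627 − 7080 = −1453 kJ
Reaction 2:
  Bonds broken (reactants):
    C-C: 2 × 351 = 702
    C-H: 8 × 404 = 3232
    C=C: 1 × 628 = 628
    O=O: 6 × 515 = 3090
    Σ(broken) = 7652 kJ
  Bonds formed (products):
    C=O: 8 × 814 = 6512
    O-H: 8 × 478 = 3824
    Σ(formed) = 10336 kJ
  ΔH_2 = 7652 − 10336 = −2684 kJ
ΔH_1 − ΔH_2 = +1231 kJ, so reaction 2 has the more negative ΔH; |ΔH_1 − ΔH_2| = 1231 kJ.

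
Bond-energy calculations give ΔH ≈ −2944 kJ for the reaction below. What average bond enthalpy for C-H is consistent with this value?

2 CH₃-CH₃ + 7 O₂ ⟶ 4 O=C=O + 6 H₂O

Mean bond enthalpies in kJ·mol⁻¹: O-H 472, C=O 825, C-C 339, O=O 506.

D(C-H) ≈ 425 kJ/mol

Let D be the C-H bond energy.
Σ(broken) = 2×339 + 12×D + 7×506 = 4220 + 12D
Σ(formed) = 8×825 + 12×472 = 12264
ΔH = Σ(broken) − Σ(formed) = (4220 + 12D) − (12264) = −8044 + 12D
Setting this equal to −2944 kJ gives 12D = 5100, so D = 425 kJ/mol.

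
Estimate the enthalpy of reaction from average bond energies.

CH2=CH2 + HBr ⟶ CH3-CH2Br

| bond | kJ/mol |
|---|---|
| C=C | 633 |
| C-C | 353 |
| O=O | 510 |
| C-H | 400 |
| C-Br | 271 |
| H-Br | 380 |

Bonds broken (reactants):
  C-H: 4 × 400 = 1600
  C=C: 1 × 633 = 633
  H-Br: 1 × 380 = 380
  Σ(broken) = 2613 kJ
Bonds formed (products):
  C-Br: 1 × 271 = 271
  C-C: 1 × 353 = 353
  C-H: 5 × 400 = 2000
  Σ(formed) = 2624 kJ
ΔH = Σ(broken) − Σ(formed) = 2613 − 2624 = −11 kJ

ΔH ≈ −11 kJ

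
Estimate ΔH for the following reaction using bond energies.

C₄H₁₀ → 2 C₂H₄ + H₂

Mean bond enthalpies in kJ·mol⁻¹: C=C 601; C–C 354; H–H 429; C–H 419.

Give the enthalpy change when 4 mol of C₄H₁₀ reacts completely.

ΔH = +1076 kJ

Bonds broken (reactants):
  C–C: 3 × 354 = 1062
  C–H: 10 × 419 = 4190
  Σ(broken) = 5252 kJ
Bonds formed (products):
  C–H: 8 × 419 = 3352
  C=C: 2 × 601 = 1202
  H–H: 1 × 429 = 429
  Σ(formed) = 4983 kJ
ΔH = Σ(broken) − Σ(formed) = 5252 − 4983 = +269 kJ
For 4× the reaction as written: 4 × (+269) = +1076 kJ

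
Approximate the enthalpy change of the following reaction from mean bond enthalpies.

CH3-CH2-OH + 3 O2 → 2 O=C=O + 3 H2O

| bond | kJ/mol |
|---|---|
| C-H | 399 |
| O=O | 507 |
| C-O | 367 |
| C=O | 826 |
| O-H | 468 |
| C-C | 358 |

ΔH ≈ −1403 kJ

Bonds broken (reactants):
  C-C: 1 × 358 = 358
  C-H: 5 × 399 = 1995
  C-O: 1 × 367 = 367
  O-H: 1 × 468 = 468
  O=O: 3 × 507 = 1521
  Σ(broken) = 4709 kJ
Bonds formed (products):
  C=O: 4 × 826 = 3304
  O-H: 6 × 468 = 2808
  Σ(formed) = 6112 kJ
ΔH = Σ(broken) − Σ(formed) = 4709 − 6112 = −1403 kJ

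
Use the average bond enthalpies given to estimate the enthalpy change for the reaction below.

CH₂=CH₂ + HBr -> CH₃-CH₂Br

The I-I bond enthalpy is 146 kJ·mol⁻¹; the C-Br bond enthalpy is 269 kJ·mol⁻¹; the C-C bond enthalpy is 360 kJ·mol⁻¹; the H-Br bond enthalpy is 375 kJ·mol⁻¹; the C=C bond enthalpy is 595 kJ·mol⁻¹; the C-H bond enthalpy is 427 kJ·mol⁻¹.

ΔH ≈ −86 kJ

Bonds broken (reactants):
  C-H: 4 × 427 = 1708
  C=C: 1 × 595 = 595
  H-Br: 1 × 375 = 375
  Σ(broken) = 2678 kJ
Bonds formed (products):
  C-Br: 1 × 269 = 269
  C-C: 1 × 360 = 360
  C-H: 5 × 427 = 2135
  Σ(formed) = 2764 kJ
ΔH = Σ(broken) − Σ(formed) = 2678 − 2764 = −86 kJ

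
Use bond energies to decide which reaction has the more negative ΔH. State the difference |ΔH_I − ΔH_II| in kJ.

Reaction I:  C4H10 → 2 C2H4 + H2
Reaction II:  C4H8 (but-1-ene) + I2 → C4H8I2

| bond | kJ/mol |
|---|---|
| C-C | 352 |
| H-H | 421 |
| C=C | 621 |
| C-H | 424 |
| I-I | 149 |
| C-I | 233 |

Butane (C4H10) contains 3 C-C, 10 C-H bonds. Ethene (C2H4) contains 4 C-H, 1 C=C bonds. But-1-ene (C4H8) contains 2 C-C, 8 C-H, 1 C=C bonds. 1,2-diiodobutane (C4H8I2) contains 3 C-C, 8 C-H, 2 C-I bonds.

Reaction II, by 289 kJ

Reaction I:
  Bonds broken (reactants):
    C-C: 3 × 352 = 1056
    C-H: 10 × 424 = 4240
    Σ(broken) = 5296 kJ
  Bonds formed (products):
    C-H: 8 × 424 = 3392
    C=C: 2 × 621 = 1242
    H-H: 1 × 421 = 421
    Σ(formed) = 5055 kJ
  ΔH_I = 5296 − 5055 = +241 kJ
Reaction II:
  Bonds broken (reactants):
    C-C: 2 × 352 = 704
    C-H: 8 × 424 = 3392
    C=C: 1 × 621 = 621
    I-I: 1 × 149 = 149
    Σ(broken) = 4866 kJ
  Bonds formed (products):
    C-C: 3 × 352 = 1056
    C-H: 8 × 424 = 3392
    C-I: 2 × 233 = 466
    Σ(formed) = 4914 kJ
  ΔH_II = 4866 − 4914 = −48 kJ
ΔH_I − ΔH_II = +289 kJ, so reaction II has the more negative ΔH; |ΔH_I − ΔH_II| = 289 kJ.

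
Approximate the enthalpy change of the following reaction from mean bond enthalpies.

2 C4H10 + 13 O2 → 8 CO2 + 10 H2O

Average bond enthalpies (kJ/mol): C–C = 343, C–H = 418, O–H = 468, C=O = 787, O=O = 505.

ΔH ≈ −4969 kJ

Bonds broken (reactants):
  C–C: 6 × 343 = 2058
  C–H: 20 × 418 = 8360
  O=O: 13 × 505 = 6565
  Σ(broken) = 16983 kJ
Bonds formed (products):
  C=O: 16 × 787 = 12592
  O–H: 20 × 468 = 9360
  Σ(formed) = 21952 kJ
ΔH = Σ(broken) − Σ(formed) = 16983 − 21952 = −4969 kJ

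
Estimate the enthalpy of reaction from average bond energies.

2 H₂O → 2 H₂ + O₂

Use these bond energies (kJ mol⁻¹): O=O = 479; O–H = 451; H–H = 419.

ΔH ≈ +487 kJ

Bonds broken (reactants):
  O–H: 4 × 451 = 1804
  Σ(broken) = 1804 kJ
Bonds formed (products):
  H–H: 2 × 419 = 838
  O=O: 1 × 479 = 479
  Σ(formed) = 1317 kJ
ΔH = Σ(broken) − Σ(formed) = 1804 − 1317 = +487 kJ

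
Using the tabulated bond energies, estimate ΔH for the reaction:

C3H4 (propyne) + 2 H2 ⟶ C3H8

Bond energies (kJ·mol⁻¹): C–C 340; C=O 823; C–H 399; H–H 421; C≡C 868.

Bonds broken (reactants):
  C≡C: 1 × 868 = 868
  C–C: 1 × 340 = 340
  C–H: 4 × 399 = 1596
  H–H: 2 × 421 = 842
  Σ(broken) = 3646 kJ
Bonds formed (products):
  C–C: 2 × 340 = 680
  C–H: 8 × 399 = 3192
  Σ(formed) = 3872 kJ
ΔH = Σ(broken) − Σ(formed) = 3646 − 3872 = −226 kJ

ΔH ≈ −226 kJ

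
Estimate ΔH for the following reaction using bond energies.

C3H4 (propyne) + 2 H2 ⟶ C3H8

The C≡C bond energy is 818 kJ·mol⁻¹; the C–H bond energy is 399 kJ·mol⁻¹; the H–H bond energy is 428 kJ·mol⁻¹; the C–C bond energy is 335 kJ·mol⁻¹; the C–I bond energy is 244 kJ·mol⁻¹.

ΔH ≈ −257 kJ

Bonds broken (reactants):
  C≡C: 1 × 818 = 818
  C–C: 1 × 335 = 335
  C–H: 4 × 399 = 1596
  H–H: 2 × 428 = 856
  Σ(broken) = 3605 kJ
Bonds formed (products):
  C–C: 2 × 335 = 670
  C–H: 8 × 399 = 3192
  Σ(formed) = 3862 kJ
ΔH = Σ(broken) − Σ(formed) = 3605 − 3862 = −257 kJ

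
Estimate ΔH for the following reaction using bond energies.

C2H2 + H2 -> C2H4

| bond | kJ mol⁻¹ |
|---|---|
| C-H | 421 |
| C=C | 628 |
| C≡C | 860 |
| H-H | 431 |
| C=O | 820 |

ΔH ≈ −179 kJ

Bonds broken (reactants):
  C≡C: 1 × 860 = 860
  C-H: 2 × 421 = 842
  H-H: 1 × 431 = 431
  Σ(broken) = 2133 kJ
Bonds formed (products):
  C-H: 4 × 421 = 1684
  C=C: 1 × 628 = 628
  Σ(formed) = 2312 kJ
ΔH = Σ(broken) − Σ(formed) = 2133 − 2312 = −179 kJ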